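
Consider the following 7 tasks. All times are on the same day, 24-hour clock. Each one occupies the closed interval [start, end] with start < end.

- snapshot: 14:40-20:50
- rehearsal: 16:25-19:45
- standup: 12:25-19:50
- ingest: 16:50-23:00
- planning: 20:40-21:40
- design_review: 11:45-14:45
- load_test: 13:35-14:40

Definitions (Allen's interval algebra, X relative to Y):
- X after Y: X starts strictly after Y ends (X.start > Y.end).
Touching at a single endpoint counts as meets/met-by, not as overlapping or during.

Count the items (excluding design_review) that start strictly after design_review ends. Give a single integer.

3

Target design_review = [11:45, 14:45].
ingest [16:50, 23:00] → after → counts.
load_test [13:35, 14:40] → during → no.
planning [20:40, 21:40] → after → counts.
rehearsal [16:25, 19:45] → after → counts.
snapshot [14:40, 20:50] → overlapped-by → no.
standup [12:25, 19:50] → overlapped-by → no.
Total: 3.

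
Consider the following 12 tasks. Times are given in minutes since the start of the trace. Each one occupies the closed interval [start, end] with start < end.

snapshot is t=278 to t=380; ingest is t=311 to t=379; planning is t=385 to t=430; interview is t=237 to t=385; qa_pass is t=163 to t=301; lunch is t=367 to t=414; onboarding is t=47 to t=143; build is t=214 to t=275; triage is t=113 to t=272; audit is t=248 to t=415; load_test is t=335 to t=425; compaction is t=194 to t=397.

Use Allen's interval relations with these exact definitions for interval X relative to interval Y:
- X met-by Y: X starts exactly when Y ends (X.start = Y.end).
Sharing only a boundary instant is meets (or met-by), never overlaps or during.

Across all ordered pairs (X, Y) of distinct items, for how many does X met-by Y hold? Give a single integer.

1

Checking all 132 ordered pairs for relation 'met-by'; matching pairs in alphabetical order:
(planning, interview): planning met-by interview ✓
Count: 1.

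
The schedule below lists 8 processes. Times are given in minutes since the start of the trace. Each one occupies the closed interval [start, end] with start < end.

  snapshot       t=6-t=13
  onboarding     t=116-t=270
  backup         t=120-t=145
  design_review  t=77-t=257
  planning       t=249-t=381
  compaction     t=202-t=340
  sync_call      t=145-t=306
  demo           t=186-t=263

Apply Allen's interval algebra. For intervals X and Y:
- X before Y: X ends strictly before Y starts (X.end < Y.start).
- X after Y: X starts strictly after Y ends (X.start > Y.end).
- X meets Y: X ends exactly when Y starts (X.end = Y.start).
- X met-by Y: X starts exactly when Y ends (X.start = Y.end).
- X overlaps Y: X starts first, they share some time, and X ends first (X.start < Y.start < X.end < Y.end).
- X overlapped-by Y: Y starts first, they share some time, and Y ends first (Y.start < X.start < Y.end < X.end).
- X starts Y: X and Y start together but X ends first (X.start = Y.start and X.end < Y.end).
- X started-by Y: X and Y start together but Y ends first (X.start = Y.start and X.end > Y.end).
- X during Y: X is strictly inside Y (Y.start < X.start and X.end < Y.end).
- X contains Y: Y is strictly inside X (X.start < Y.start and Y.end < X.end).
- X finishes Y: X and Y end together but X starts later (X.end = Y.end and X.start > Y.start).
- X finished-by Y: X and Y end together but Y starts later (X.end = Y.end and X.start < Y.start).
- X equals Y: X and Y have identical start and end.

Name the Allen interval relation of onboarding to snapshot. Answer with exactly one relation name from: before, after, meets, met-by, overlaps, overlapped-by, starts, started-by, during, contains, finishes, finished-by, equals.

after

onboarding = [t=116, t=270]; snapshot = [t=6, t=13].
Compare endpoints: onboarding.start > snapshot.start, onboarding.start > snapshot.end, onboarding.end > snapshot.start, onboarding.end > snapshot.end.
That pattern is 'after'.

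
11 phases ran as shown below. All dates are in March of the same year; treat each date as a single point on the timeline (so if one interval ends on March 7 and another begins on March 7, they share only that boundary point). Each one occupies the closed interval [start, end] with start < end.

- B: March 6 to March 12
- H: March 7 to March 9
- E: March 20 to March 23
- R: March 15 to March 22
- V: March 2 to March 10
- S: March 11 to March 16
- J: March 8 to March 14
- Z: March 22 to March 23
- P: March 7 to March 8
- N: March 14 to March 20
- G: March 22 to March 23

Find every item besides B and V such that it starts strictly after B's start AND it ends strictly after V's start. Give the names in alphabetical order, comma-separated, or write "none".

Conditions: its start is strictly after B's start (X.start > March 6) AND its end is strictly after V's start (X.end > March 2).
E: start March 20 > March 6? ✓; end March 23 > March 2? ✓ → yes.
G: start March 22 > March 6? ✓; end March 23 > March 2? ✓ → yes.
H: start March 7 > March 6? ✓; end March 9 > March 2? ✓ → yes.
J: start March 8 > March 6? ✓; end March 14 > March 2? ✓ → yes.
N: start March 14 > March 6? ✓; end March 20 > March 2? ✓ → yes.
P: start March 7 > March 6? ✓; end March 8 > March 2? ✓ → yes.
R: start March 15 > March 6? ✓; end March 22 > March 2? ✓ → yes.
S: start March 11 > March 6? ✓; end March 16 > March 2? ✓ → yes.
Z: start March 22 > March 6? ✓; end March 23 > March 2? ✓ → yes.
Result: E, G, H, J, N, P, R, S, Z.

E, G, H, J, N, P, R, S, Z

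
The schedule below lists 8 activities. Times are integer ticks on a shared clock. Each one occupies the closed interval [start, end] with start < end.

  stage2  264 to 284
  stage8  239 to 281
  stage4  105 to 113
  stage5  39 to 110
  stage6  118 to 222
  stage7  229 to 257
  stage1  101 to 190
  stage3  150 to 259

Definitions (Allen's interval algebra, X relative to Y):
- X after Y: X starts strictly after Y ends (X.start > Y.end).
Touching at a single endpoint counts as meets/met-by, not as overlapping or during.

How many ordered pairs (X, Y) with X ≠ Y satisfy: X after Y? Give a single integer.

18

Checking all 56 ordered pairs for relation 'after'; matching pairs in alphabetical order:
(stage2, stage1): stage2 after stage1 ✓
(stage2, stage3): stage2 after stage3 ✓
(stage2, stage4): stage2 after stage4 ✓
(stage2, stage5): stage2 after stage5 ✓
(stage2, stage6): stage2 after stage6 ✓
(stage2, stage7): stage2 after stage7 ✓
(stage3, stage4): stage3 after stage4 ✓
(stage3, stage5): stage3 after stage5 ✓
(stage6, stage4): stage6 after stage4 ✓
(stage6, stage5): stage6 after stage5 ✓
(stage7, stage1): stage7 after stage1 ✓
(stage7, stage4): stage7 after stage4 ✓
(stage7, stage5): stage7 after stage5 ✓
(stage7, stage6): stage7 after stage6 ✓
(stage8, stage1): stage8 after stage1 ✓
(stage8, stage4): stage8 after stage4 ✓
(stage8, stage5): stage8 after stage5 ✓
(stage8, stage6): stage8 after stage6 ✓
Count: 18.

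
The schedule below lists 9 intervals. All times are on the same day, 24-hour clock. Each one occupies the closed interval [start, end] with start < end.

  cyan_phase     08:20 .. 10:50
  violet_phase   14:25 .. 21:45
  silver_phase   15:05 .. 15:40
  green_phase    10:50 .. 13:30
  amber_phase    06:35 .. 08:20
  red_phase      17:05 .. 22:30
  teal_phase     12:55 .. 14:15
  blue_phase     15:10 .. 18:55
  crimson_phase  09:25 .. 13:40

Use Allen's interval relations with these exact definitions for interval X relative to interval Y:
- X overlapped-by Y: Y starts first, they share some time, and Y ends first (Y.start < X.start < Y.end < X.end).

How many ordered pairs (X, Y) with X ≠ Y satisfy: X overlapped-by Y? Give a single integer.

6

Checking all 72 ordered pairs for relation 'overlapped-by'; matching pairs in alphabetical order:
(blue_phase, silver_phase): blue_phase overlapped-by silver_phase ✓
(crimson_phase, cyan_phase): crimson_phase overlapped-by cyan_phase ✓
(red_phase, blue_phase): red_phase overlapped-by blue_phase ✓
(red_phase, violet_phase): red_phase overlapped-by violet_phase ✓
(teal_phase, crimson_phase): teal_phase overlapped-by crimson_phase ✓
(teal_phase, green_phase): teal_phase overlapped-by green_phase ✓
Count: 6.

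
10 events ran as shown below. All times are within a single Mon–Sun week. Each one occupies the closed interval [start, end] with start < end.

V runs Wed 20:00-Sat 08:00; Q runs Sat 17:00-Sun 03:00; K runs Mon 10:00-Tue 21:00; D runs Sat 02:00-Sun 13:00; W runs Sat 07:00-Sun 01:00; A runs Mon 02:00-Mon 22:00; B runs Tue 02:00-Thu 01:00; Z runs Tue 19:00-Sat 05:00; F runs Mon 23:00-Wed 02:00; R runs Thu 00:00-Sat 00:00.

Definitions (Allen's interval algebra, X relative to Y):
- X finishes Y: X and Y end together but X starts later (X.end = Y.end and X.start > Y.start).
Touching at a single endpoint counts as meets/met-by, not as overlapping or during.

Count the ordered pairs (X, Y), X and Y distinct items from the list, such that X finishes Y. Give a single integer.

Checking all 90 ordered pairs for relation 'finishes'; matching pairs in alphabetical order:
No pair satisfies it.
Count: 0.

0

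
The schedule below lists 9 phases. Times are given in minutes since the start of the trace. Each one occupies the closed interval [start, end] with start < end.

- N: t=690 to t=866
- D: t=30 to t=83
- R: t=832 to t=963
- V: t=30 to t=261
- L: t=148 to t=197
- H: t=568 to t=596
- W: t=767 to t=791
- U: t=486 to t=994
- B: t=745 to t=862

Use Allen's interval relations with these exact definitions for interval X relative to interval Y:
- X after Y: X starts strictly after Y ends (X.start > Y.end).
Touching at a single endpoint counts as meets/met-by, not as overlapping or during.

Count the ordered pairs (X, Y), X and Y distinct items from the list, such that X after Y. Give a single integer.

Checking all 72 ordered pairs for relation 'after'; matching pairs in alphabetical order:
(B, D): B after D ✓
(B, H): B after H ✓
(B, L): B after L ✓
(B, V): B after V ✓
(H, D): H after D ✓
(H, L): H after L ✓
(H, V): H after V ✓
(L, D): L after D ✓
(N, D): N after D ✓
(N, H): N after H ✓
(N, L): N after L ✓
(N, V): N after V ✓
(R, D): R after D ✓
(R, H): R after H ✓
(R, L): R after L ✓
(R, V): R after V ✓
(R, W): R after W ✓
(U, D): U after D ✓
(U, L): U after L ✓
(U, V): U after V ✓
(W, D): W after D ✓
(W, H): W after H ✓
(W, L): W after L ✓
(W, V): W after V ✓
Count: 24.

24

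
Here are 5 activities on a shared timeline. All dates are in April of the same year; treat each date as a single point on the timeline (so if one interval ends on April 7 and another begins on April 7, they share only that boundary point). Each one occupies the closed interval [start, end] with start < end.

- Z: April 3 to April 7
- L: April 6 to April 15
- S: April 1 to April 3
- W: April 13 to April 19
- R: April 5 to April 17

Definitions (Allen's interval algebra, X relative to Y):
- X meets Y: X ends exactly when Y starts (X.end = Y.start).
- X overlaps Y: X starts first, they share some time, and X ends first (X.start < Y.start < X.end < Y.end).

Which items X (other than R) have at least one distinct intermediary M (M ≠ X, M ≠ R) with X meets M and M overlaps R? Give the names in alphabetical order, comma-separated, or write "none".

S

Target R = [April 5, April 17].
Intermediaries M with M overlaps R: Z.
Via Z — items with X meets Z: S.
Union: S.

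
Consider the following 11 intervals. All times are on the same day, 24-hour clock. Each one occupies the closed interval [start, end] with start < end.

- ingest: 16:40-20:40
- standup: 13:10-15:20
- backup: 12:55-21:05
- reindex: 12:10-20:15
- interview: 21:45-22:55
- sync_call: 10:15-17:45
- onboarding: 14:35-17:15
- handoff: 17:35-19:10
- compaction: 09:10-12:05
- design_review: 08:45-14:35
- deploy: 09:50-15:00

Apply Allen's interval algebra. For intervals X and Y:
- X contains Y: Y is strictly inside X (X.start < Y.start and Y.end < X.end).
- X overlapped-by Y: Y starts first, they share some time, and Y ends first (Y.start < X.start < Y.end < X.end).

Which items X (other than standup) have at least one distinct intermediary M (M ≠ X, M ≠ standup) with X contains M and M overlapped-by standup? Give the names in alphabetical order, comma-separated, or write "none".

backup, reindex, sync_call

Target standup = [13:10, 15:20].
Intermediaries M with M overlapped-by standup: onboarding.
Via onboarding — items with X contains onboarding: backup, reindex, sync_call.
Union: backup, reindex, sync_call.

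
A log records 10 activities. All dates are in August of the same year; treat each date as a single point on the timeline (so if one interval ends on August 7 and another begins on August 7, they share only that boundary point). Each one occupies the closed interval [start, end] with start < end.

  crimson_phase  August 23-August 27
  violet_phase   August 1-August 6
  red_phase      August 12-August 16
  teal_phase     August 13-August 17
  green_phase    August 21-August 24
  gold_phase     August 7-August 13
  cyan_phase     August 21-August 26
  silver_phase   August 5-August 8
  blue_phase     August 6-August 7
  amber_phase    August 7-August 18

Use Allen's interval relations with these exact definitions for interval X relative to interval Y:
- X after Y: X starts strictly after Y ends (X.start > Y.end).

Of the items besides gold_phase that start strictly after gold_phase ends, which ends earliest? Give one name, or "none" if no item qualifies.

Target gold_phase = [August 7, August 13].
amber_phase [August 7, August 18] → started-by → excluded.
blue_phase [August 6, August 7] → meets → excluded.
crimson_phase [August 23, August 27] → after → candidate.
cyan_phase [August 21, August 26] → after → candidate.
green_phase [August 21, August 24] → after → candidate.
red_phase [August 12, August 16] → overlapped-by → excluded.
silver_phase [August 5, August 8] → overlaps → excluded.
teal_phase [August 13, August 17] → met-by → excluded.
violet_phase [August 1, August 6] → before → excluded.
Among candidates, earliest end is August 24 → green_phase.

green_phase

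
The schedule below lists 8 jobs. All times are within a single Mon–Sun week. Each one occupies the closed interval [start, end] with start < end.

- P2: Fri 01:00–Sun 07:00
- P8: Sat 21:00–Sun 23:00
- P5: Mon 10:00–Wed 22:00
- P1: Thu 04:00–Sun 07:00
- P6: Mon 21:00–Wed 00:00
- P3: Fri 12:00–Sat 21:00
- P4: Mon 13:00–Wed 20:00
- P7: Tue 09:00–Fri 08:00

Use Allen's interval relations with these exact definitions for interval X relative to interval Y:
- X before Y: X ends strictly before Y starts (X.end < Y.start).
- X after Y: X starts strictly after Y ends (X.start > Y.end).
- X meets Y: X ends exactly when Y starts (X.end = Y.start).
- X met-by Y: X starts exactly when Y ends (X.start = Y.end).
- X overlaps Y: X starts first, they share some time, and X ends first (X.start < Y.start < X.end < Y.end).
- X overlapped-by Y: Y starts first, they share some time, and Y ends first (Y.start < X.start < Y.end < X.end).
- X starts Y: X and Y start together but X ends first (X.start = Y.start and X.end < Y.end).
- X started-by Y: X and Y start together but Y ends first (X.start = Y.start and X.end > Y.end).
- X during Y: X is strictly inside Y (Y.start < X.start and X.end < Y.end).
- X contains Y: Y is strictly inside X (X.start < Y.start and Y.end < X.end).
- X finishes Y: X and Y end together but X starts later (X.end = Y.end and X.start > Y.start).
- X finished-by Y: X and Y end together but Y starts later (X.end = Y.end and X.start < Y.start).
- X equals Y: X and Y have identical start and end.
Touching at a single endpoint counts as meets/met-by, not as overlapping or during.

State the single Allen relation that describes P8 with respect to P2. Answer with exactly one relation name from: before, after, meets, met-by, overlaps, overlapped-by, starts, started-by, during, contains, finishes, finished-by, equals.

P8 = [Sat 21:00, Sun 23:00]; P2 = [Fri 01:00, Sun 07:00].
Compare endpoints: P8.start > P2.start, P8.start < P2.end, P8.end > P2.start, P8.end > P2.end.
That pattern is 'overlapped-by'.

overlapped-by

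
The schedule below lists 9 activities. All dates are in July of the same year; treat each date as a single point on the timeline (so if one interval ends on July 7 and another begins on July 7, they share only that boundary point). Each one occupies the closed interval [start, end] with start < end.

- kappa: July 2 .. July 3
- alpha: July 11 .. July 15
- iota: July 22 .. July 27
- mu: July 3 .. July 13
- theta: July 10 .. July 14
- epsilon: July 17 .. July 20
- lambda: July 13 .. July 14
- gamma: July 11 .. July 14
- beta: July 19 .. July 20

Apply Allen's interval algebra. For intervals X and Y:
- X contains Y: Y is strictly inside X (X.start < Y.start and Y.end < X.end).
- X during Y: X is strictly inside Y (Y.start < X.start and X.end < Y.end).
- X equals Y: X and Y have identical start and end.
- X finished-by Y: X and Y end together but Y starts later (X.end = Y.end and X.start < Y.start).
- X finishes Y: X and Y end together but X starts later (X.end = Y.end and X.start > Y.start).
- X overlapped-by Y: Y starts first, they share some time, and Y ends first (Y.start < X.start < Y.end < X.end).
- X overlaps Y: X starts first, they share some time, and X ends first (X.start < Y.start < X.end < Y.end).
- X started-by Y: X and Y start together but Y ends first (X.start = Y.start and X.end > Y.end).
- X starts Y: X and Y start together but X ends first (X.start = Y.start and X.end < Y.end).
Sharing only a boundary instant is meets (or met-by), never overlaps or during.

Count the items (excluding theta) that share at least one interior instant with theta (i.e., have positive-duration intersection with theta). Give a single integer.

Target theta = [July 10, July 14].
alpha [July 11, July 15] → overlapped-by → counts.
beta [July 19, July 20] → after → no.
epsilon [July 17, July 20] → after → no.
gamma [July 11, July 14] → finishes → counts.
iota [July 22, July 27] → after → no.
kappa [July 2, July 3] → before → no.
lambda [July 13, July 14] → finishes → counts.
mu [July 3, July 13] → overlaps → counts.
Total: 4.

4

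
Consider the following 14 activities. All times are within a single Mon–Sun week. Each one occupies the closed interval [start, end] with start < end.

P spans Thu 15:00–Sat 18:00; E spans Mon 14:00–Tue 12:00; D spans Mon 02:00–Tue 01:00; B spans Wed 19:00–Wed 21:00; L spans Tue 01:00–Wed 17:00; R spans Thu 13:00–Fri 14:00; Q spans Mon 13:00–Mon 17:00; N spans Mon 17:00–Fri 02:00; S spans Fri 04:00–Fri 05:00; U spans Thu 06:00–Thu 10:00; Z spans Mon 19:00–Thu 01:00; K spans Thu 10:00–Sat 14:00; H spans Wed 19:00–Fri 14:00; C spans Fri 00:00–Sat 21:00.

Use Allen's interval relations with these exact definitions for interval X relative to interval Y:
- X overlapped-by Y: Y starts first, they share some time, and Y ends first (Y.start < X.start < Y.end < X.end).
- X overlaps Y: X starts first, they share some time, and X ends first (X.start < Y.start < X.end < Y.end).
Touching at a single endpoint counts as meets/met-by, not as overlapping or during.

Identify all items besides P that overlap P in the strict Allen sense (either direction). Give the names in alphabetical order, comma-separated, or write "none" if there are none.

Target P = [Thu 15:00, Sat 18:00].
B [Wed 19:00, Wed 21:00] → before → no.
C [Fri 00:00, Sat 21:00] → overlapped-by → yes.
D [Mon 02:00, Tue 01:00] → before → no.
E [Mon 14:00, Tue 12:00] → before → no.
H [Wed 19:00, Fri 14:00] → overlaps → yes.
K [Thu 10:00, Sat 14:00] → overlaps → yes.
L [Tue 01:00, Wed 17:00] → before → no.
N [Mon 17:00, Fri 02:00] → overlaps → yes.
Q [Mon 13:00, Mon 17:00] → before → no.
R [Thu 13:00, Fri 14:00] → overlaps → yes.
S [Fri 04:00, Fri 05:00] → during → no.
U [Thu 06:00, Thu 10:00] → before → no.
Z [Mon 19:00, Thu 01:00] → before → no.
Result: C, H, K, N, R.

C, H, K, N, R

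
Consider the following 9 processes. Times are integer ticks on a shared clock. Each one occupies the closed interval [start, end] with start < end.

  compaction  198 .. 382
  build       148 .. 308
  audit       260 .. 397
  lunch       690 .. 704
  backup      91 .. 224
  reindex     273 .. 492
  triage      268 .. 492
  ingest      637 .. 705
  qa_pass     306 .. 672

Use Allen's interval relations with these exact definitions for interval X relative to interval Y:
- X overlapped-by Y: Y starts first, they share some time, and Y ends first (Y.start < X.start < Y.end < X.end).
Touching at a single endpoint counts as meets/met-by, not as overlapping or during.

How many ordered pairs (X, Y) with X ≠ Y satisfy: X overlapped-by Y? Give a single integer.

17

Checking all 72 ordered pairs for relation 'overlapped-by'; matching pairs in alphabetical order:
(audit, build): audit overlapped-by build ✓
(audit, compaction): audit overlapped-by compaction ✓
(build, backup): build overlapped-by backup ✓
(compaction, backup): compaction overlapped-by backup ✓
(compaction, build): compaction overlapped-by build ✓
(ingest, qa_pass): ingest overlapped-by qa_pass ✓
(qa_pass, audit): qa_pass overlapped-by audit ✓
(qa_pass, build): qa_pass overlapped-by build ✓
(qa_pass, compaction): qa_pass overlapped-by compaction ✓
(qa_pass, reindex): qa_pass overlapped-by reindex ✓
(qa_pass, triage): qa_pass overlapped-by triage ✓
(reindex, audit): reindex overlapped-by audit ✓
(reindex, build): reindex overlapped-by build ✓
(reindex, compaction): reindex overlapped-by compaction ✓
(triage, audit): triage overlapped-by audit ✓
(triage, build): triage overlapped-by build ✓
(triage, compaction): triage overlapped-by compaction ✓
Count: 17.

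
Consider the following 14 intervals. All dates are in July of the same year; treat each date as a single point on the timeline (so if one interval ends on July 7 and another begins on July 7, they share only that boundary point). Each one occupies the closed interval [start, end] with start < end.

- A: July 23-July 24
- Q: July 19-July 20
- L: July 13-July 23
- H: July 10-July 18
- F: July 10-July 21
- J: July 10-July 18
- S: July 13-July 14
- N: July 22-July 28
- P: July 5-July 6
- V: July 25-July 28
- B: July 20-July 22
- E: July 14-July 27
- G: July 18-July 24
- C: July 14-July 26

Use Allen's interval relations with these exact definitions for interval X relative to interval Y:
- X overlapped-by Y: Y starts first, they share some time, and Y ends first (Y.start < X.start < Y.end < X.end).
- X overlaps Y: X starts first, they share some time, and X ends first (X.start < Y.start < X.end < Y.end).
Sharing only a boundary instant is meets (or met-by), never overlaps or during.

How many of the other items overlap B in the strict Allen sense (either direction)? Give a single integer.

1

Target B = [July 20, July 22].
A [July 23, July 24] → after → no.
C [July 14, July 26] → contains → no.
E [July 14, July 27] → contains → no.
F [July 10, July 21] → overlaps → counts.
G [July 18, July 24] → contains → no.
H [July 10, July 18] → before → no.
J [July 10, July 18] → before → no.
L [July 13, July 23] → contains → no.
N [July 22, July 28] → met-by → no.
P [July 5, July 6] → before → no.
Q [July 19, July 20] → meets → no.
S [July 13, July 14] → before → no.
V [July 25, July 28] → after → no.
Total: 1.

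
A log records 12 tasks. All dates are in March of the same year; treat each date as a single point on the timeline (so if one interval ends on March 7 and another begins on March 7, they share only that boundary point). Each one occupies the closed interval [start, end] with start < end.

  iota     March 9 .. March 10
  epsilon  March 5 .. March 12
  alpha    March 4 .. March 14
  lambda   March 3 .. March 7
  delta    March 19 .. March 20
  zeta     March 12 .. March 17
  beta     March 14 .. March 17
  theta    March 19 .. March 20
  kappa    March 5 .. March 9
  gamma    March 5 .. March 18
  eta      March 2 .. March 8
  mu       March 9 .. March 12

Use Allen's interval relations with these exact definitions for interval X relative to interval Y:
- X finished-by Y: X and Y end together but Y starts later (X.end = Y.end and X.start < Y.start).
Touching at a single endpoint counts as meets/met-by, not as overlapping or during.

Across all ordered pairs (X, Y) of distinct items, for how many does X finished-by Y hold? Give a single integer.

Checking all 132 ordered pairs for relation 'finished-by'; matching pairs in alphabetical order:
(epsilon, mu): epsilon finished-by mu ✓
(zeta, beta): zeta finished-by beta ✓
Count: 2.

2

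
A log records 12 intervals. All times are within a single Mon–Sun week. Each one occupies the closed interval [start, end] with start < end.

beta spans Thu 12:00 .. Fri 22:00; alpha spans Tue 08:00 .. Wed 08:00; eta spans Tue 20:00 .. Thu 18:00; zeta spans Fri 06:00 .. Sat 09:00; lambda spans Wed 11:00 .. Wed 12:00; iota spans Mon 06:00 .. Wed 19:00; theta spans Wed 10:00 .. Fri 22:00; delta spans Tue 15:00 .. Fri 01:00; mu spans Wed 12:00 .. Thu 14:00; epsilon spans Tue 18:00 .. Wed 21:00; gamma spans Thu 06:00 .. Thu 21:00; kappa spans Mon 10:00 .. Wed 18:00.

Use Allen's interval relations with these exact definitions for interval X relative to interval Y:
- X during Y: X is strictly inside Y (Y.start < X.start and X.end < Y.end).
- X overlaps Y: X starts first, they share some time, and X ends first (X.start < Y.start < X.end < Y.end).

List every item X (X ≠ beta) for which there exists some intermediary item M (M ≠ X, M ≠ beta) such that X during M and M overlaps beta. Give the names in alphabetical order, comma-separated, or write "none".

Target beta = [Thu 12:00, Fri 22:00].
Intermediaries M with M overlaps beta: delta, eta, gamma, mu.
Via delta — items with X during delta: epsilon, eta, gamma, lambda, mu.
Via eta — items with X during eta: lambda, mu.
Via gamma — items with X during gamma: none.
Via mu — items with X during mu: none.
Union: epsilon, eta, gamma, lambda, mu.

epsilon, eta, gamma, lambda, mu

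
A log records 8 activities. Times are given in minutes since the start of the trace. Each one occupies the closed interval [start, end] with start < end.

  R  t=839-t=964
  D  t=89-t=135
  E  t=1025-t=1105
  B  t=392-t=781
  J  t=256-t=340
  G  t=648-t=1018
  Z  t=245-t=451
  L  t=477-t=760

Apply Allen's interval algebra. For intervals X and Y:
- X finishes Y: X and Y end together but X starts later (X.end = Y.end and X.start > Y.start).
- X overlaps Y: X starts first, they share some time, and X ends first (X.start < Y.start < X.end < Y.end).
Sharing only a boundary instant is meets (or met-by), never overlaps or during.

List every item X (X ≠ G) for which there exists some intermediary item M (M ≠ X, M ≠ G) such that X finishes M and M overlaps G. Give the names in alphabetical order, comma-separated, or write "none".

none

Target G = [t=648, t=1018].
Intermediaries M with M overlaps G: B, L.
Via B — items with X finishes B: none.
Via L — items with X finishes L: none.
Union: none.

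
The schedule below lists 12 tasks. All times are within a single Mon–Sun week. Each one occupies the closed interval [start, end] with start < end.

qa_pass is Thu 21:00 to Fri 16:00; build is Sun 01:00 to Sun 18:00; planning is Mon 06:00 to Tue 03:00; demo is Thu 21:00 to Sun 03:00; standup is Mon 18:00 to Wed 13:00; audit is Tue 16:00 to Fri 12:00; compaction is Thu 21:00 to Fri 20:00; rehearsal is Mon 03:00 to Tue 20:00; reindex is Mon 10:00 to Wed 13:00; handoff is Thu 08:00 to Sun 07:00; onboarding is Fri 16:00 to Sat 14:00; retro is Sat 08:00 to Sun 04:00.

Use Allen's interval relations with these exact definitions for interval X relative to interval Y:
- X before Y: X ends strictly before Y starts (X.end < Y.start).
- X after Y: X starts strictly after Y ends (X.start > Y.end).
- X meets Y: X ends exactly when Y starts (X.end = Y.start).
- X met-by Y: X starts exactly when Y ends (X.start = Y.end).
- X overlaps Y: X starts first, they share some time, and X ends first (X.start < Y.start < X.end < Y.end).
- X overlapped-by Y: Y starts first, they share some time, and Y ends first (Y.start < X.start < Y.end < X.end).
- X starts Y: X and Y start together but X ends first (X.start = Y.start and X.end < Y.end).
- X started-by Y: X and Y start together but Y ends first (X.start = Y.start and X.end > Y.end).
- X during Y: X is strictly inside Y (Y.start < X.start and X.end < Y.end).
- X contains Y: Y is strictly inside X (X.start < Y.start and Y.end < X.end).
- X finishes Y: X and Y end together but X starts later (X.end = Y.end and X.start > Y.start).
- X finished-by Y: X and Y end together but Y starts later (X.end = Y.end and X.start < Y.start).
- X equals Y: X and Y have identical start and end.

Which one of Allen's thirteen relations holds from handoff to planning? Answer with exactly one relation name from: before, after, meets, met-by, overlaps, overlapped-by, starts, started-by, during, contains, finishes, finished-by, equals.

handoff = [Thu 08:00, Sun 07:00]; planning = [Mon 06:00, Tue 03:00].
Compare endpoints: handoff.start > planning.start, handoff.start > planning.end, handoff.end > planning.start, handoff.end > planning.end.
That pattern is 'after'.

after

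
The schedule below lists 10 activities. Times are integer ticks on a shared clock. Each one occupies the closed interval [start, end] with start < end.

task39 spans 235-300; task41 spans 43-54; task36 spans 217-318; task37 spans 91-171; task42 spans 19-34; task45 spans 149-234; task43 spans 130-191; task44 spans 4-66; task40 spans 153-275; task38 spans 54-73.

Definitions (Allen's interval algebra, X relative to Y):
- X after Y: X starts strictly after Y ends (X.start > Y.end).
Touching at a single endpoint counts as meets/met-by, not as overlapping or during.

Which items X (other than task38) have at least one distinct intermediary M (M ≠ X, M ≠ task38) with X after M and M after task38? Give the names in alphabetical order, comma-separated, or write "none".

Target task38 = [54, 73].
Intermediaries M with M after task38: task36, task37, task39, task40, task43, task45.
Via task36 — items with X after task36: none.
Via task37 — items with X after task37: task36, task39.
Via task39 — items with X after task39: none.
Via task40 — items with X after task40: none.
Via task43 — items with X after task43: task36, task39.
Via task45 — items with X after task45: task39.
Union: task36, task39.

task36, task39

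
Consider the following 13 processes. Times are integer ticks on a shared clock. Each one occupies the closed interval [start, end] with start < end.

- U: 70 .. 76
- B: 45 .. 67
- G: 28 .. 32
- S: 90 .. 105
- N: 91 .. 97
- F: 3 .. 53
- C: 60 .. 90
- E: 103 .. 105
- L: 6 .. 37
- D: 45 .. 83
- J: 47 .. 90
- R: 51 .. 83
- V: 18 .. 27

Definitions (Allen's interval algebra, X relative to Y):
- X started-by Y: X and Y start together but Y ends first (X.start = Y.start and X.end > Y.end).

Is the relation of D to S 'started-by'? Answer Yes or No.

D = [45, 83], S = [90, 105].
Actual relation of D to S: before.
Asked whether 'started-by' holds → No.

No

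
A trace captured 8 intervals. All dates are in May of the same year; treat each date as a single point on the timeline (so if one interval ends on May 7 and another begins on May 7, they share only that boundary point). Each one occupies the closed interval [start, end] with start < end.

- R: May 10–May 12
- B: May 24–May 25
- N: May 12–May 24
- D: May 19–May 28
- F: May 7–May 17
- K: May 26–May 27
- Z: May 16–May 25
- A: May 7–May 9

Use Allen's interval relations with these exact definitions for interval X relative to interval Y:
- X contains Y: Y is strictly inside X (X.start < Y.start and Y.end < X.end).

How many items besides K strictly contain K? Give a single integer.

Target K = [May 26, May 27].
A [May 7, May 9] → before → no.
B [May 24, May 25] → before → no.
D [May 19, May 28] → contains → counts.
F [May 7, May 17] → before → no.
N [May 12, May 24] → before → no.
R [May 10, May 12] → before → no.
Z [May 16, May 25] → before → no.
Total: 1.

1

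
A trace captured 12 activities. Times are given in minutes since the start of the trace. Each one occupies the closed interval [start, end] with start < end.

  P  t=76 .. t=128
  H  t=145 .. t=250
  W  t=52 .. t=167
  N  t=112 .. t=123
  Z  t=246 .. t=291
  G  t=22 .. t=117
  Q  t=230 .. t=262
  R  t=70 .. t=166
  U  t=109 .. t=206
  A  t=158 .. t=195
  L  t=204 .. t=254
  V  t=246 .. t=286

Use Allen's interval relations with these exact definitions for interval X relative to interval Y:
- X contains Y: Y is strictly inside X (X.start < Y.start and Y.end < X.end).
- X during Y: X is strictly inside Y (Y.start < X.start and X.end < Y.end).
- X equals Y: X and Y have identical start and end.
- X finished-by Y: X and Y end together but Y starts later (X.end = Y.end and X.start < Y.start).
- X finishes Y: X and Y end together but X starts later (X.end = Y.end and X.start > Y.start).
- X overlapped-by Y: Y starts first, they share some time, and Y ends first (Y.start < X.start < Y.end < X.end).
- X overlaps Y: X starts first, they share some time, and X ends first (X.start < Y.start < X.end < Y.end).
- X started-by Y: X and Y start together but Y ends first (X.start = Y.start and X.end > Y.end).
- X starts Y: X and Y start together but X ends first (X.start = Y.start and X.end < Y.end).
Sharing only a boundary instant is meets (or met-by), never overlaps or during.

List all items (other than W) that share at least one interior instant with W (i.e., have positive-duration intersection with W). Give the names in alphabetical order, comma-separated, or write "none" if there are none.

Target W = [t=52, t=167].
A [t=158, t=195] → overlapped-by → yes.
G [t=22, t=117] → overlaps → yes.
H [t=145, t=250] → overlapped-by → yes.
L [t=204, t=254] → after → no.
N [t=112, t=123] → during → yes.
P [t=76, t=128] → during → yes.
Q [t=230, t=262] → after → no.
R [t=70, t=166] → during → yes.
U [t=109, t=206] → overlapped-by → yes.
V [t=246, t=286] → after → no.
Z [t=246, t=291] → after → no.
Result: A, G, H, N, P, R, U.

A, G, H, N, P, R, U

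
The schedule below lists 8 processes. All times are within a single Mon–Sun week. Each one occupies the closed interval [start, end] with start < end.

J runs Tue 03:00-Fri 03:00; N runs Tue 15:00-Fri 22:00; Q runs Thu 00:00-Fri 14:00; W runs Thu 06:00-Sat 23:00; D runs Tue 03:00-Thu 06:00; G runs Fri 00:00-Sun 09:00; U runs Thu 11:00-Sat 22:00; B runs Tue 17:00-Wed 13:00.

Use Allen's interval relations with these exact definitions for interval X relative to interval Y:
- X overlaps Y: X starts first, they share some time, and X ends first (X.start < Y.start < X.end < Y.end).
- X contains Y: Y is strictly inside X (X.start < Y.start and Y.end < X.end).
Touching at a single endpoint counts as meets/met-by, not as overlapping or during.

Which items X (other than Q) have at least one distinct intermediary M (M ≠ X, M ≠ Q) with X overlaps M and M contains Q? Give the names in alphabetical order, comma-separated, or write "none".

Target Q = [Thu 00:00, Fri 14:00].
Intermediaries M with M contains Q: N.
Via N — items with X overlaps N: D, J.
Union: D, J.

D, J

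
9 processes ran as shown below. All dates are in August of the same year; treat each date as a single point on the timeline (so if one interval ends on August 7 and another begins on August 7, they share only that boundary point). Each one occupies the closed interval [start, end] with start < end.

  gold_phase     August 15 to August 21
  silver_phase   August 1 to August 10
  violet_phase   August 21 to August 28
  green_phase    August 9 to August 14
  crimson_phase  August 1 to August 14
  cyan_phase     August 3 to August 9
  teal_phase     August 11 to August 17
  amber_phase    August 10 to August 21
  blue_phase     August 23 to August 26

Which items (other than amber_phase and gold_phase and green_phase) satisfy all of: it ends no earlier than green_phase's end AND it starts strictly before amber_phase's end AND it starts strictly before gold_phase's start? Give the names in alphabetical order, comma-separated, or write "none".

Conditions: its end is no earlier than green_phase's end (X.end >= August 14) AND its start is strictly before amber_phase's end (X.start < August 21) AND its start is strictly before gold_phase's start (X.start < August 15).
blue_phase: end August 26 >= August 14? ✓; start August 23 < August 21? ✗; start August 23 < August 15? ✗ → no.
crimson_phase: end August 14 >= August 14? ✓; start August 1 < August 21? ✓; start August 1 < August 15? ✓ → yes.
cyan_phase: end August 9 >= August 14? ✗; start August 3 < August 21? ✓; start August 3 < August 15? ✓ → no.
silver_phase: end August 10 >= August 14? ✗; start August 1 < August 21? ✓; start August 1 < August 15? ✓ → no.
teal_phase: end August 17 >= August 14? ✓; start August 11 < August 21? ✓; start August 11 < August 15? ✓ → yes.
violet_phase: end August 28 >= August 14? ✓; start August 21 < August 21? ✗; start August 21 < August 15? ✗ → no.
Result: crimson_phase, teal_phase.

crimson_phase, teal_phase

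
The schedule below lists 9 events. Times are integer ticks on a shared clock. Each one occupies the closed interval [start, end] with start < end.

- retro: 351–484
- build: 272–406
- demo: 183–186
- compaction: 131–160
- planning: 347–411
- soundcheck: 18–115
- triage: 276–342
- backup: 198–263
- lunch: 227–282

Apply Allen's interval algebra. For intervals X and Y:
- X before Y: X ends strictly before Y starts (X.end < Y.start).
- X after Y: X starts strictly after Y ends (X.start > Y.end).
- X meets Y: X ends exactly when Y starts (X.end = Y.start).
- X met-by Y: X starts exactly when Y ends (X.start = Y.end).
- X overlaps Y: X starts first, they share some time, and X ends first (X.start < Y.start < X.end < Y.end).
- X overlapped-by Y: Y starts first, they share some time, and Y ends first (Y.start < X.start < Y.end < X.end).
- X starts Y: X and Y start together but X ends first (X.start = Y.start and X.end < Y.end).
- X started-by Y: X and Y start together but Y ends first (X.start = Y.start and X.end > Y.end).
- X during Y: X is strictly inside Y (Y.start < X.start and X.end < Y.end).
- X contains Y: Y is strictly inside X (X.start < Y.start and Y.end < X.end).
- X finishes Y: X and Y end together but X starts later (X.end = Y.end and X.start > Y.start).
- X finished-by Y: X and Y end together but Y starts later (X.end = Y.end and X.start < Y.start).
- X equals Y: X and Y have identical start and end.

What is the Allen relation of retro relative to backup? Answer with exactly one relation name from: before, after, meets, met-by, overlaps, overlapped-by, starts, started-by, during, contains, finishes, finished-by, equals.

retro = [351, 484]; backup = [198, 263].
Compare endpoints: retro.start > backup.start, retro.start > backup.end, retro.end > backup.start, retro.end > backup.end.
That pattern is 'after'.

after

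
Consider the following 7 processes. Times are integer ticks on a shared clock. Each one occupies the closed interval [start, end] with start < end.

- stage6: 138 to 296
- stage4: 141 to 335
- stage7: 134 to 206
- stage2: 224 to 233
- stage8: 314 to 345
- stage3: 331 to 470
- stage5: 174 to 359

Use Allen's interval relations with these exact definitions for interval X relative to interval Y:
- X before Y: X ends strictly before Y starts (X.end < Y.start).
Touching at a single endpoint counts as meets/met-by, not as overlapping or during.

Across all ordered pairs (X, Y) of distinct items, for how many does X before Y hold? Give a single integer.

7

Checking all 42 ordered pairs for relation 'before'; matching pairs in alphabetical order:
(stage2, stage3): stage2 before stage3 ✓
(stage2, stage8): stage2 before stage8 ✓
(stage6, stage3): stage6 before stage3 ✓
(stage6, stage8): stage6 before stage8 ✓
(stage7, stage2): stage7 before stage2 ✓
(stage7, stage3): stage7 before stage3 ✓
(stage7, stage8): stage7 before stage8 ✓
Count: 7.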